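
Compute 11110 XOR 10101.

XOR: 1 when bits differ
  11110
^ 10101
-------
  01011
Decimal: 30 ^ 21 = 11



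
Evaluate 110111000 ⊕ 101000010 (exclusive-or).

XOR: 1 when bits differ
  110111000
^ 101000010
-----------
  011111010
Decimal: 440 ^ 322 = 250



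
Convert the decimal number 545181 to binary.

Using repeated division by 2:
545181 ÷ 2 = 272590 remainder 1
272590 ÷ 2 = 136295 remainder 0
136295 ÷ 2 = 68147 remainder 1
68147 ÷ 2 = 34073 remainder 1
34073 ÷ 2 = 17036 remainder 1
17036 ÷ 2 = 8518 remainder 0
8518 ÷ 2 = 4259 remainder 0
4259 ÷ 2 = 2129 remainder 1
2129 ÷ 2 = 1064 remainder 1
1064 ÷ 2 = 532 remainder 0
532 ÷ 2 = 266 remainder 0
266 ÷ 2 = 133 remainder 0
133 ÷ 2 = 66 remainder 1
66 ÷ 2 = 33 remainder 0
33 ÷ 2 = 16 remainder 1
16 ÷ 2 = 8 remainder 0
8 ÷ 2 = 4 remainder 0
4 ÷ 2 = 2 remainder 0
2 ÷ 2 = 1 remainder 0
1 ÷ 2 = 0 remainder 1
Reading remainders bottom to top: 10000101000110011101



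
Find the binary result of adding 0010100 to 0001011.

Add column by column from the right: bit + bit + carry-in; write the sum mod 2, carry 1 when the sum is 2 or 3.
carry:  0000000
        0010100
+       0001011
---------------
       00011111
(the carry out of the leftmost column, 0, becomes the leading bit)
Decimal check:
  0010100 = 16 + 4 = 20
  0001011 = 8 + 2 + 1 = 11
  20 + 11 = 31, and 00011111 = 16 + 8 + 4 + 2 + 1 = 31 ✓



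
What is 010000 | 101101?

OR: 1 when either bit is 1
  010000
| 101101
--------
  111101
Decimal: 16 | 45 = 61



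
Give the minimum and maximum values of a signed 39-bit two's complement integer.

For 39-bit two's complement:
Minimum: -2^38 = -274877906944
Maximum: 2^38 - 1 = 274877906943



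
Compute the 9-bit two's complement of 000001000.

Original: 000001000
Step 1 - Invert all bits: 111110111
Step 2 - Add 1: 111111000
Verification: 000001000 + 111111000 = 1000000000; discarding the end carry (carry out of the top bit) leaves the 9-bit value 000000000, as required for x + (-x)



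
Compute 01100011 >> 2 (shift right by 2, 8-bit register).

Original: 01100011 (decimal 99)
Shift right by 2 positions
Drop the 2 low bits; fill with zeros on the left
Result: 00011000 (decimal 24)
Equivalent: 99 >> 2 = 99 ÷ 2^2 = 24



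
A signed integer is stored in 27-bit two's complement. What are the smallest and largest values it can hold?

For 27-bit two's complement:
Minimum: -2^26 = -67108864
Maximum: 2^26 - 1 = 67108863



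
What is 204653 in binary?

Using repeated division by 2:
204653 ÷ 2 = 102326 remainder 1
102326 ÷ 2 = 51163 remainder 0
51163 ÷ 2 = 25581 remainder 1
25581 ÷ 2 = 12790 remainder 1
12790 ÷ 2 = 6395 remainder 0
6395 ÷ 2 = 3197 remainder 1
3197 ÷ 2 = 1598 remainder 1
1598 ÷ 2 = 799 remainder 0
799 ÷ 2 = 399 remainder 1
399 ÷ 2 = 199 remainder 1
199 ÷ 2 = 99 remainder 1
99 ÷ 2 = 49 remainder 1
49 ÷ 2 = 24 remainder 1
24 ÷ 2 = 12 remainder 0
12 ÷ 2 = 6 remainder 0
6 ÷ 2 = 3 remainder 0
3 ÷ 2 = 1 remainder 1
1 ÷ 2 = 0 remainder 1
Reading remainders bottom to top: 110001111101101101



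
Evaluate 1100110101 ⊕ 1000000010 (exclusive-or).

XOR: 1 when bits differ
  1100110101
^ 1000000010
------------
  0100110111
Decimal: 821 ^ 514 = 311



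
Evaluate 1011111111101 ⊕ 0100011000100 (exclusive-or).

XOR: 1 when bits differ
  1011111111101
^ 0100011000100
---------------
  1111100111001
Decimal: 6141 ^ 2244 = 7993



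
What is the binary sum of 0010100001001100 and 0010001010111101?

Add column by column from the right: bit + bit + carry-in; write the sum mod 2, carry 1 when the sum is 2 or 3.
carry:  0100000111111000
        0010100001001100
+       0010001010111101
------------------------
       00100101100001001
(the carry out of the leftmost column, 0, becomes the leading bit)
Decimal check:
  0010100001001100 = 8192 + 2048 + 64 + 8 + 4 = 10316
  0010001010111101 = 8192 + 512 + 128 + 32 + 16 + 8 + 4 + 1 = 8893
  10316 + 8893 = 19209, and 00100101100001001 = 16384 + 2048 + 512 + 256 + 8 + 1 = 19209 ✓



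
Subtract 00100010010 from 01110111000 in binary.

Method 1 - Direct subtraction (column by column from the right: bit − bit − borrow-in; if negative, add 2 and borrow 1 from the next column):
borrow: 00000001100
        01110111000
-       00100010010
-------------------
        01010100110

Method 2 - Add two's complement:
Two's complement of 00100010010: invert → 11011101101, add 1 → 11011101110
  01110111000
+ 11011101110
-------------
 101010100110  (end carry out of the top bit = 1)
Discarding the end carry: 01010100110
Decimal check:
  01110111000 = 512 + 256 + 128 + 32 + 16 + 8 = 952
  00100010010 = 256 + 16 + 2 = 274
  952 - 274 = 678, and 01010100110 = 512 + 128 + 32 + 4 + 2 = 678 ✓



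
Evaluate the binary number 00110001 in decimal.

Sum of powers of 2 for each 1-bit:
2^0 + 2^4 + 2^5
= 1 + 16 + 32
= 49



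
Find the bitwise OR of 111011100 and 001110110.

OR: 1 when either bit is 1
  111011100
| 001110110
-----------
  111111110
Decimal: 476 | 118 = 510



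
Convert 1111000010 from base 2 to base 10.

Sum of powers of 2 for each 1-bit:
2^1 + 2^6 + 2^7 + 2^8 + 2^9
= 2 + 64 + 128 + 256 + 512
= 962



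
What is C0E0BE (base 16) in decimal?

Expand by place value (powers of 16):
Digit values: C = 12, E = 14, B = 11
C0E0BE = 12 × 16^5 + 0 × 16^4 + 14 × 16^3 + 0 × 16^2 + 11 × 16^1 + 14 × 16^0
= 12 × 1048576 + 0 × 65536 + 14 × 4096 + 0 × 256 + 11 × 16 + 14 × 1
= 12582912 + 0 + 57344 + 0 + 176 + 14
= 12640446



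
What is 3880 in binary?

Using repeated division by 2:
3880 ÷ 2 = 1940 remainder 0
1940 ÷ 2 = 970 remainder 0
970 ÷ 2 = 485 remainder 0
485 ÷ 2 = 242 remainder 1
242 ÷ 2 = 121 remainder 0
121 ÷ 2 = 60 remainder 1
60 ÷ 2 = 30 remainder 0
30 ÷ 2 = 15 remainder 0
15 ÷ 2 = 7 remainder 1
7 ÷ 2 = 3 remainder 1
3 ÷ 2 = 1 remainder 1
1 ÷ 2 = 0 remainder 1
Reading remainders bottom to top: 111100101000



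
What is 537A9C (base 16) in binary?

Convert each hex digit to 4 bits:
  5 = 0101
  3 = 0011
  7 = 0111
  A = 1010
  9 = 1001
  C = 1100
Concatenate: 010100110111101010011100



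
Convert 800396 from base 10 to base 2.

Using repeated division by 2:
800396 ÷ 2 = 400198 remainder 0
400198 ÷ 2 = 200099 remainder 0
200099 ÷ 2 = 100049 remainder 1
100049 ÷ 2 = 50024 remainder 1
50024 ÷ 2 = 25012 remainder 0
25012 ÷ 2 = 12506 remainder 0
12506 ÷ 2 = 6253 remainder 0
6253 ÷ 2 = 3126 remainder 1
3126 ÷ 2 = 1563 remainder 0
1563 ÷ 2 = 781 remainder 1
781 ÷ 2 = 390 remainder 1
390 ÷ 2 = 195 remainder 0
195 ÷ 2 = 97 remainder 1
97 ÷ 2 = 48 remainder 1
48 ÷ 2 = 24 remainder 0
24 ÷ 2 = 12 remainder 0
12 ÷ 2 = 6 remainder 0
6 ÷ 2 = 3 remainder 0
3 ÷ 2 = 1 remainder 1
1 ÷ 2 = 0 remainder 1
Reading remainders bottom to top: 11000011011010001100



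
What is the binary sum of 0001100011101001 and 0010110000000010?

Add column by column from the right: bit + bit + carry-in; write the sum mod 2, carry 1 when the sum is 2 or 3.
carry:  0111000000000000
        0001100011101001
+       0010110000000010
------------------------
       00100010011101011
(the carry out of the leftmost column, 0, becomes the leading bit)
Decimal check:
  0001100011101001 = 4096 + 2048 + 128 + 64 + 32 + 8 + 1 = 6377
  0010110000000010 = 8192 + 2048 + 1024 + 2 = 11266
  6377 + 11266 = 17643, and 00100010011101011 = 16384 + 1024 + 128 + 64 + 32 + 8 + 2 + 1 = 17643 ✓



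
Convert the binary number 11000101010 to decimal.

Sum of powers of 2 for each 1-bit:
2^1 + 2^3 + 2^5 + 2^9 + 2^10
= 2 + 8 + 32 + 512 + 1024
= 1578



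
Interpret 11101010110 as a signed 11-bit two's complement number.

Binary: 11101010110
Sign bit: 1 (negative)
Invert: 00010101001
Add 1:  00010101010
Magnitude: 00010101010 = 128 + 32 + 8 + 2 = 170
Value: -170



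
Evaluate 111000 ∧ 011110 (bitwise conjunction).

AND: 1 only when both bits are 1
  111000
& 011110
--------
  011000
Decimal: 56 & 30 = 24



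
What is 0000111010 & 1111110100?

AND: 1 only when both bits are 1
  0000111010
& 1111110100
------------
  0000110000
Decimal: 58 & 1012 = 48



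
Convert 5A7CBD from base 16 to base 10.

Expand by place value (powers of 16):
Digit values: A = 10, C = 12, B = 11, D = 13
5A7CBD = 5 × 16^5 + 10 × 16^4 + 7 × 16^3 + 12 × 16^2 + 11 × 16^1 + 13 × 16^0
= 5 × 1048576 + 10 × 65536 + 7 × 4096 + 12 × 256 + 11 × 16 + 13 × 1
= 5242880 + 655360 + 28672 + 3072 + 176 + 13
= 5930173



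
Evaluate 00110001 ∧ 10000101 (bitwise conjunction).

AND: 1 only when both bits are 1
  00110001
& 10000101
----------
  00000001
Decimal: 49 & 133 = 1



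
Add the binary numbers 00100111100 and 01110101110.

Add column by column from the right: bit + bit + carry-in; write the sum mod 2, carry 1 when the sum is 2 or 3.
carry:  11001111000
        00100111100
+       01110101110
-------------------
       010011101010
(the carry out of the leftmost column, 0, becomes the leading bit)
Decimal check:
  00100111100 = 256 + 32 + 16 + 8 + 4 = 316
  01110101110 = 512 + 256 + 128 + 32 + 8 + 4 + 2 = 942
  316 + 942 = 1258, and 010011101010 = 1024 + 128 + 64 + 32 + 8 + 2 = 1258 ✓



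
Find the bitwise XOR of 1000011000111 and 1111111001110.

XOR: 1 when bits differ
  1000011000111
^ 1111111001110
---------------
  0111100001001
Decimal: 4295 ^ 8142 = 3849



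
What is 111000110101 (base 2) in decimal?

Sum of powers of 2 for each 1-bit:
2^0 + 2^2 + 2^4 + 2^5 + 2^9 + 2^10 + 2^11
= 1 + 4 + 16 + 32 + 512 + 1024 + 2048
= 3637



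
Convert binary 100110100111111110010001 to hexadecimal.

Group into 4-bit nibbles from right:
  1001 = 9
  1010 = A
  0111 = 7
  1111 = F
  1001 = 9
  0001 = 1
Result: 9A7F91



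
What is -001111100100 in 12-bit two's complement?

Original: 001111100100
Step 1 - Invert all bits: 110000011011
Step 2 - Add 1: 110000011100
Verification: 001111100100 + 110000011100 = 1000000000000; discarding the end carry (carry out of the top bit) leaves the 12-bit value 000000000000, as required for x + (-x)



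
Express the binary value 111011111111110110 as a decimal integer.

Sum of powers of 2 for each 1-bit:
2^1 + 2^2 + 2^4 + 2^5 + 2^6 + 2^7 + 2^8 + 2^9 + 2^10 + 2^11 + 2^12 + 2^13 + 2^15 + 2^16 + 2^17
= 2 + 4 + 16 + 32 + 64 + 128 + 256 + 512 + 1024 + 2048 + 4096 + 8192 + 32768 + 65536 + 131072
= 245750



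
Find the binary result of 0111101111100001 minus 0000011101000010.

Method 1 - Direct subtraction (column by column from the right: bit − bit − borrow-in; if negative, add 2 and borrow 1 from the next column):
borrow: 0000100000111100
        0111101111100001
-       0000011101000010
------------------------
        0111010010011111

Method 2 - Add two's complement:
Two's complement of 0000011101000010: invert → 1111100010111101, add 1 → 1111100010111110
  0111101111100001
+ 1111100010111110
------------------
 10111010010011111  (end carry out of the top bit = 1)
Discarding the end carry: 0111010010011111
Decimal check:
  0111101111100001 = 16384 + 8192 + 4096 + 2048 + 512 + 256 + 128 + 64 + 32 + 1 = 31713
  0000011101000010 = 1024 + 512 + 256 + 64 + 2 = 1858
  31713 - 1858 = 29855, and 0111010010011111 = 16384 + 8192 + 4096 + 1024 + 128 + 16 + 8 + 4 + 2 + 1 = 29855 ✓



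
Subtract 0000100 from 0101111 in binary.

Method 1 - Direct subtraction (column by column from the right: bit − bit − borrow-in; if negative, add 2 and borrow 1 from the next column):
borrow: 0000000
        0101111
-       0000100
---------------
        0101011

Method 2 - Add two's complement:
Two's complement of 0000100: invert → 1111011, add 1 → 1111100
  0101111
+ 1111100
---------
 10101011  (end carry out of the top bit = 1)
Discarding the end carry: 0101011
Decimal check:
  0101111 = 32 + 8 + 4 + 2 + 1 = 47
  0000100 = 4
  47 - 4 = 43, and 0101011 = 32 + 8 + 2 + 1 = 43 ✓



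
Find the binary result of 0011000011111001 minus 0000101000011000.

Method 1 - Direct subtraction (column by column from the right: bit − bit − borrow-in; if negative, add 2 and borrow 1 from the next column):
borrow: 0001110000000000
        0011000011111001
-       0000101000011000
------------------------
        0010011011100001

Method 2 - Add two's complement:
Two's complement of 0000101000011000: invert → 1111010111100111, add 1 → 1111010111101000
  0011000011111001
+ 1111010111101000
------------------
 10010011011100001  (end carry out of the top bit = 1)
Discarding the end carry: 0010011011100001
Decimal check:
  0011000011111001 = 8192 + 4096 + 128 + 64 + 32 + 16 + 8 + 1 = 12537
  0000101000011000 = 2048 + 512 + 16 + 8 = 2584
  12537 - 2584 = 9953, and 0010011011100001 = 8192 + 1024 + 512 + 128 + 64 + 32 + 1 = 9953 ✓



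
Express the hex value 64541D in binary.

Convert each hex digit to 4 bits:
  6 = 0110
  4 = 0100
  5 = 0101
  4 = 0100
  1 = 0001
  D = 1101
Concatenate: 011001000101010000011101



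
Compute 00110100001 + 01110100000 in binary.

Add column by column from the right: bit + bit + carry-in; write the sum mod 2, carry 1 when the sum is 2 or 3.
carry:  11101000000
        00110100001
+       01110100000
-------------------
       010101000001
(the carry out of the leftmost column, 0, becomes the leading bit)
Decimal check:
  00110100001 = 256 + 128 + 32 + 1 = 417
  01110100000 = 512 + 256 + 128 + 32 = 928
  417 + 928 = 1345, and 010101000001 = 1024 + 256 + 64 + 1 = 1345 ✓



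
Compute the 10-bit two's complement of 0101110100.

Original: 0101110100
Step 1 - Invert all bits: 1010001011
Step 2 - Add 1: 1010001100
Verification: 0101110100 + 1010001100 = 10000000000; discarding the end carry (carry out of the top bit) leaves the 10-bit value 0000000000, as required for x + (-x)



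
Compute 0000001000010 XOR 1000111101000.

XOR: 1 when bits differ
  0000001000010
^ 1000111101000
---------------
  1000110101010
Decimal: 66 ^ 4584 = 4522



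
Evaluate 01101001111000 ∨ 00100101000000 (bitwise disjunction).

OR: 1 when either bit is 1
  01101001111000
| 00100101000000
----------------
  01101101111000
Decimal: 6776 | 2368 = 7032



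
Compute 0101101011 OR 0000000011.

OR: 1 when either bit is 1
  0101101011
| 0000000011
------------
  0101101011
Decimal: 363 | 3 = 363



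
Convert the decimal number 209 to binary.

Using repeated division by 2:
209 ÷ 2 = 104 remainder 1
104 ÷ 2 = 52 remainder 0
52 ÷ 2 = 26 remainder 0
26 ÷ 2 = 13 remainder 0
13 ÷ 2 = 6 remainder 1
6 ÷ 2 = 3 remainder 0
3 ÷ 2 = 1 remainder 1
1 ÷ 2 = 0 remainder 1
Reading remainders bottom to top: 11010001



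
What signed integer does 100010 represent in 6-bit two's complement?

Binary: 100010
Sign bit: 1 (negative)
Invert: 011101
Add 1:  011110
Magnitude: 011110 = 16 + 8 + 4 + 2 = 30
Value: -30



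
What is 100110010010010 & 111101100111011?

AND: 1 only when both bits are 1
  100110010010010
& 111101100111011
-----------------
  100100000010010
Decimal: 19602 & 31547 = 18450



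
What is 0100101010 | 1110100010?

OR: 1 when either bit is 1
  0100101010
| 1110100010
------------
  1110101010
Decimal: 298 | 930 = 938



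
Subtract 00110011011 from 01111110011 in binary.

Method 1 - Direct subtraction (column by column from the right: bit − bit − borrow-in; if negative, add 2 and borrow 1 from the next column):
borrow: 00000110000
        01111110011
-       00110011011
-------------------
        01001011000

Method 2 - Add two's complement:
Two's complement of 00110011011: invert → 11001100100, add 1 → 11001100101
  01111110011
+ 11001100101
-------------
 101001011000  (end carry out of the top bit = 1)
Discarding the end carry: 01001011000
Decimal check:
  01111110011 = 512 + 256 + 128 + 64 + 32 + 16 + 2 + 1 = 1011
  00110011011 = 256 + 128 + 16 + 8 + 2 + 1 = 411
  1011 - 411 = 600, and 01001011000 = 512 + 64 + 16 + 8 = 600 ✓



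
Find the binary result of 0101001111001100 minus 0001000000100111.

Method 1 - Direct subtraction (column by column from the right: bit − bit − borrow-in; if negative, add 2 and borrow 1 from the next column):
borrow: 0000000001001110
        0101001111001100
-       0001000000100111
------------------------
        0100001110100101

Method 2 - Add two's complement:
Two's complement of 0001000000100111: invert → 1110111111011000, add 1 → 1110111111011001
  0101001111001100
+ 1110111111011001
------------------
 10100001110100101  (end carry out of the top bit = 1)
Discarding the end carry: 0100001110100101
Decimal check:
  0101001111001100 = 16384 + 4096 + 512 + 256 + 128 + 64 + 8 + 4 = 21452
  0001000000100111 = 4096 + 32 + 4 + 2 + 1 = 4135
  21452 - 4135 = 17317, and 0100001110100101 = 16384 + 512 + 256 + 128 + 32 + 4 + 1 = 17317 ✓



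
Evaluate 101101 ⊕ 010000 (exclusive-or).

XOR: 1 when bits differ
  101101
^ 010000
--------
  111101
Decimal: 45 ^ 16 = 61



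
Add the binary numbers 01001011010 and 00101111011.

Add column by column from the right: bit + bit + carry-in; write the sum mod 2, carry 1 when the sum is 2 or 3.
carry:  00011110100
        01001011010
+       00101111011
-------------------
       001111010101
(the carry out of the leftmost column, 0, becomes the leading bit)
Decimal check:
  01001011010 = 512 + 64 + 16 + 8 + 2 = 602
  00101111011 = 256 + 64 + 32 + 16 + 8 + 2 + 1 = 379
  602 + 379 = 981, and 001111010101 = 512 + 256 + 128 + 64 + 16 + 4 + 1 = 981 ✓



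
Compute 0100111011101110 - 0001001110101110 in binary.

Method 1 - Direct subtraction (column by column from the right: bit − bit − borrow-in; if negative, add 2 and borrow 1 from the next column):
borrow: 0110011000000000
        0100111011101110
-       0001001110101110
------------------------
        0011101101000000

Method 2 - Add two's complement:
Two's complement of 0001001110101110: invert → 1110110001010001, add 1 → 1110110001010010
  0100111011101110
+ 1110110001010010
------------------
 10011101101000000  (end carry out of the top bit = 1)
Discarding the end carry: 0011101101000000
Decimal check:
  0100111011101110 = 16384 + 2048 + 1024 + 512 + 128 + 64 + 32 + 8 + 4 + 2 = 20206
  0001001110101110 = 4096 + 512 + 256 + 128 + 32 + 8 + 4 + 2 = 5038
  20206 - 5038 = 15168, and 0011101101000000 = 8192 + 4096 + 2048 + 512 + 256 + 64 = 15168 ✓



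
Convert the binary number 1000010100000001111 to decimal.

Sum of powers of 2 for each 1-bit:
2^0 + 2^1 + 2^2 + 2^3 + 2^11 + 2^13 + 2^18
= 1 + 2 + 4 + 8 + 2048 + 8192 + 262144
= 272399



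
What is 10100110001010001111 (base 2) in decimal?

Sum of powers of 2 for each 1-bit:
2^0 + 2^1 + 2^2 + 2^3 + 2^7 + 2^9 + 2^13 + 2^14 + 2^17 + 2^19
= 1 + 2 + 4 + 8 + 128 + 512 + 8192 + 16384 + 131072 + 524288
= 680591



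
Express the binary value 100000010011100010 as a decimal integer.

Sum of powers of 2 for each 1-bit:
2^1 + 2^5 + 2^6 + 2^7 + 2^10 + 2^17
= 2 + 32 + 64 + 128 + 1024 + 131072
= 132322



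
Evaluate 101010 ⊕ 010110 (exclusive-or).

XOR: 1 when bits differ
  101010
^ 010110
--------
  111100
Decimal: 42 ^ 22 = 60



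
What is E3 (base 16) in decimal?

Expand by place value (powers of 16):
Digit values: E = 14
E3 = 14 × 16^1 + 3 × 16^0
= 14 × 16 + 3 × 1
= 224 + 3
= 227



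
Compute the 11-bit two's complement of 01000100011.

Original: 01000100011
Step 1 - Invert all bits: 10111011100
Step 2 - Add 1: 10111011101
Verification: 01000100011 + 10111011101 = 100000000000; discarding the end carry (carry out of the top bit) leaves the 11-bit value 00000000000, as required for x + (-x)



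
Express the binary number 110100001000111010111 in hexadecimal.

Group into 4-bit nibbles from right:
  0001 = 1
  1010 = A
  0001 = 1
  0001 = 1
  1101 = D
  0111 = 7
Result: 1A11D7



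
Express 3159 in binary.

Using repeated division by 2:
3159 ÷ 2 = 1579 remainder 1
1579 ÷ 2 = 789 remainder 1
789 ÷ 2 = 394 remainder 1
394 ÷ 2 = 197 remainder 0
197 ÷ 2 = 98 remainder 1
98 ÷ 2 = 49 remainder 0
49 ÷ 2 = 24 remainder 1
24 ÷ 2 = 12 remainder 0
12 ÷ 2 = 6 remainder 0
6 ÷ 2 = 3 remainder 0
3 ÷ 2 = 1 remainder 1
1 ÷ 2 = 0 remainder 1
Reading remainders bottom to top: 110001010111



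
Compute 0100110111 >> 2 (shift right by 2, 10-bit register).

Original: 0100110111 (decimal 311)
Shift right by 2 positions
Drop the 2 low bits; fill with zeros on the left
Result: 0001001101 (decimal 77)
Equivalent: 311 >> 2 = 311 ÷ 2^2 = 77



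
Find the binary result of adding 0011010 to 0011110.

Add column by column from the right: bit + bit + carry-in; write the sum mod 2, carry 1 when the sum is 2 or 3.
carry:  0111100
        0011010
+       0011110
---------------
       00111000
(the carry out of the leftmost column, 0, becomes the leading bit)
Decimal check:
  0011010 = 16 + 8 + 2 = 26
  0011110 = 16 + 8 + 4 + 2 = 30
  26 + 30 = 56, and 00111000 = 32 + 16 + 8 = 56 ✓



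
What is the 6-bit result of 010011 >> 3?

Original: 010011 (decimal 19)
Shift right by 3 positions
Drop the 3 low bits; fill with zeros on the left
Result: 000010 (decimal 2)
Equivalent: 19 >> 3 = 19 ÷ 2^3 = 2



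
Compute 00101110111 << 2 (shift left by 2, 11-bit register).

Original: 00101110111 (decimal 375)
Shift left by 2 positions
Append 2 zeros on the right
Result: 10111011100 (decimal 1500)
Equivalent: 375 << 2 = 375 × 2^2 = 1500



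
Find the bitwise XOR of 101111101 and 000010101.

XOR: 1 when bits differ
  101111101
^ 000010101
-----------
  101101000
Decimal: 381 ^ 21 = 360



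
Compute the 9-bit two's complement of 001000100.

Original: 001000100
Step 1 - Invert all bits: 110111011
Step 2 - Add 1: 110111100
Verification: 001000100 + 110111100 = 1000000000; discarding the end carry (carry out of the top bit) leaves the 9-bit value 000000000, as required for x + (-x)



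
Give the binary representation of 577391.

Using repeated division by 2:
577391 ÷ 2 = 288695 remainder 1
288695 ÷ 2 = 144347 remainder 1
144347 ÷ 2 = 72173 remainder 1
72173 ÷ 2 = 36086 remainder 1
36086 ÷ 2 = 18043 remainder 0
18043 ÷ 2 = 9021 remainder 1
9021 ÷ 2 = 4510 remainder 1
4510 ÷ 2 = 2255 remainder 0
2255 ÷ 2 = 1127 remainder 1
1127 ÷ 2 = 563 remainder 1
563 ÷ 2 = 281 remainder 1
281 ÷ 2 = 140 remainder 1
140 ÷ 2 = 70 remainder 0
70 ÷ 2 = 35 remainder 0
35 ÷ 2 = 17 remainder 1
17 ÷ 2 = 8 remainder 1
8 ÷ 2 = 4 remainder 0
4 ÷ 2 = 2 remainder 0
2 ÷ 2 = 1 remainder 0
1 ÷ 2 = 0 remainder 1
Reading remainders bottom to top: 10001100111101101111



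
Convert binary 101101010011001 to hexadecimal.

Group into 4-bit nibbles from right:
  0101 = 5
  1010 = A
  1001 = 9
  1001 = 9
Result: 5A99



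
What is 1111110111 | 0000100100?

OR: 1 when either bit is 1
  1111110111
| 0000100100
------------
  1111110111
Decimal: 1015 | 36 = 1015



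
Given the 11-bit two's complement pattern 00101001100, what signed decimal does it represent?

Binary: 00101001100
Sign bit: 0 (non-negative)
Read directly as an unsigned value:
00101001100 = 256 + 64 + 8 + 4 = 332
Value: 332



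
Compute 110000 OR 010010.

OR: 1 when either bit is 1
  110000
| 010010
--------
  110010
Decimal: 48 | 18 = 50



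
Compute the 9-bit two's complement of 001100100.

Original: 001100100
Step 1 - Invert all bits: 110011011
Step 2 - Add 1: 110011100
Verification: 001100100 + 110011100 = 1000000000; discarding the end carry (carry out of the top bit) leaves the 9-bit value 000000000, as required for x + (-x)



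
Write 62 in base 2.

Using repeated division by 2:
62 ÷ 2 = 31 remainder 0
31 ÷ 2 = 15 remainder 1
15 ÷ 2 = 7 remainder 1
7 ÷ 2 = 3 remainder 1
3 ÷ 2 = 1 remainder 1
1 ÷ 2 = 0 remainder 1
Reading remainders bottom to top: 111110



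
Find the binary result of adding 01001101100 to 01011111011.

Add column by column from the right: bit + bit + carry-in; write the sum mod 2, carry 1 when the sum is 2 or 3.
carry:  10111110000
        01001101100
+       01011111011
-------------------
       010101100111
(the carry out of the leftmost column, 0, becomes the leading bit)
Decimal check:
  01001101100 = 512 + 64 + 32 + 8 + 4 = 620
  01011111011 = 512 + 128 + 64 + 32 + 16 + 8 + 2 + 1 = 763
  620 + 763 = 1383, and 010101100111 = 1024 + 256 + 64 + 32 + 4 + 2 + 1 = 1383 ✓



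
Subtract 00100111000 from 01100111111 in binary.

Method 1 - Direct subtraction (column by column from the right: bit − bit − borrow-in; if negative, add 2 and borrow 1 from the next column):
borrow: 00000000000
        01100111111
-       00100111000
-------------------
        01000000111

Method 2 - Add two's complement:
Two's complement of 00100111000: invert → 11011000111, add 1 → 11011001000
  01100111111
+ 11011001000
-------------
 101000000111  (end carry out of the top bit = 1)
Discarding the end carry: 01000000111
Decimal check:
  01100111111 = 512 + 256 + 32 + 16 + 8 + 4 + 2 + 1 = 831
  00100111000 = 256 + 32 + 16 + 8 = 312
  831 - 312 = 519, and 01000000111 = 512 + 4 + 2 + 1 = 519 ✓



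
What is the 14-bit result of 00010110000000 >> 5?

Original: 00010110000000 (decimal 1408)
Shift right by 5 positions
Drop the 5 low bits; fill with zeros on the left
Result: 00000000101100 (decimal 44)
Equivalent: 1408 >> 5 = 1408 ÷ 2^5 = 44



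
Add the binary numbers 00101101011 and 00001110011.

Add column by column from the right: bit + bit + carry-in; write the sum mod 2, carry 1 when the sum is 2 or 3.
carry:  00011000110
        00101101011
+       00001110011
-------------------
       000111011110
(the carry out of the leftmost column, 0, becomes the leading bit)
Decimal check:
  00101101011 = 256 + 64 + 32 + 8 + 2 + 1 = 363
  00001110011 = 64 + 32 + 16 + 2 + 1 = 115
  363 + 115 = 478, and 000111011110 = 256 + 128 + 64 + 16 + 8 + 4 + 2 = 478 ✓



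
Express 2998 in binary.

Using repeated division by 2:
2998 ÷ 2 = 1499 remainder 0
1499 ÷ 2 = 749 remainder 1
749 ÷ 2 = 374 remainder 1
374 ÷ 2 = 187 remainder 0
187 ÷ 2 = 93 remainder 1
93 ÷ 2 = 46 remainder 1
46 ÷ 2 = 23 remainder 0
23 ÷ 2 = 11 remainder 1
11 ÷ 2 = 5 remainder 1
5 ÷ 2 = 2 remainder 1
2 ÷ 2 = 1 remainder 0
1 ÷ 2 = 0 remainder 1
Reading remainders bottom to top: 101110110110



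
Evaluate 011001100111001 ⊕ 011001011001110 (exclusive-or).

XOR: 1 when bits differ
  011001100111001
^ 011001011001110
-----------------
  000000111110111
Decimal: 13113 ^ 13006 = 503



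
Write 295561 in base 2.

Using repeated division by 2:
295561 ÷ 2 = 147780 remainder 1
147780 ÷ 2 = 73890 remainder 0
73890 ÷ 2 = 36945 remainder 0
36945 ÷ 2 = 18472 remainder 1
18472 ÷ 2 = 9236 remainder 0
9236 ÷ 2 = 4618 remainder 0
4618 ÷ 2 = 2309 remainder 0
2309 ÷ 2 = 1154 remainder 1
1154 ÷ 2 = 577 remainder 0
577 ÷ 2 = 288 remainder 1
288 ÷ 2 = 144 remainder 0
144 ÷ 2 = 72 remainder 0
72 ÷ 2 = 36 remainder 0
36 ÷ 2 = 18 remainder 0
18 ÷ 2 = 9 remainder 0
9 ÷ 2 = 4 remainder 1
4 ÷ 2 = 2 remainder 0
2 ÷ 2 = 1 remainder 0
1 ÷ 2 = 0 remainder 1
Reading remainders bottom to top: 1001000001010001001



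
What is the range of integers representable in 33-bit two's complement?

For 33-bit two's complement:
Minimum: -2^32 = -4294967296
Maximum: 2^32 - 1 = 4294967295



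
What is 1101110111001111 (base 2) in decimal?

Sum of powers of 2 for each 1-bit:
2^0 + 2^1 + 2^2 + 2^3 + 2^6 + 2^7 + 2^8 + 2^10 + 2^11 + 2^12 + 2^14 + 2^15
= 1 + 2 + 4 + 8 + 64 + 128 + 256 + 1024 + 2048 + 4096 + 16384 + 32768
= 56783



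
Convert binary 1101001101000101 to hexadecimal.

Group into 4-bit nibbles from right:
  1101 = D
  0011 = 3
  0100 = 4
  0101 = 5
Result: D345



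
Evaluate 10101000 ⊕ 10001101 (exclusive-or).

XOR: 1 when bits differ
  10101000
^ 10001101
----------
  00100101
Decimal: 168 ^ 141 = 37



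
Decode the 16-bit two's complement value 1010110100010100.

Binary: 1010110100010100
Sign bit: 1 (negative)
Invert: 0101001011101011
Add 1:  0101001011101100
Magnitude: 0101001011101100 = 16384 + 4096 + 512 + 128 + 64 + 32 + 8 + 4 = 21228
Value: -21228



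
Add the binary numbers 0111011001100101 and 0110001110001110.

Add column by column from the right: bit + bit + carry-in; write the sum mod 2, carry 1 when the sum is 2 or 3.
carry:  1100110000011000
        0111011001100101
+       0110001110001110
------------------------
       01101100111110011
(the carry out of the leftmost column, 0, becomes the leading bit)
Decimal check:
  0111011001100101 = 16384 + 8192 + 4096 + 1024 + 512 + 64 + 32 + 4 + 1 = 30309
  0110001110001110 = 16384 + 8192 + 512 + 256 + 128 + 8 + 4 + 2 = 25486
  30309 + 25486 = 55795, and 01101100111110011 = 32768 + 16384 + 4096 + 2048 + 256 + 128 + 64 + 32 + 16 + 2 + 1 = 55795 ✓



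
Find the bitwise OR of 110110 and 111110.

OR: 1 when either bit is 1
  110110
| 111110
--------
  111110
Decimal: 54 | 62 = 62



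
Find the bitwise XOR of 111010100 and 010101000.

XOR: 1 when bits differ
  111010100
^ 010101000
-----------
  101111100
Decimal: 468 ^ 168 = 380



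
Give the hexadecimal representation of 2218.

Using repeated division by 16 (digits 10–15 are A–F):
2218 ÷ 16 = 138 remainder 10 (A)
138 ÷ 16 = 8 remainder 10 (A)
8 ÷ 16 = 0 remainder 8
Reading remainders bottom to top: 8AA



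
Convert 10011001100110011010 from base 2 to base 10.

Sum of powers of 2 for each 1-bit:
2^1 + 2^3 + 2^4 + 2^7 + 2^8 + 2^11 + 2^12 + 2^15 + 2^16 + 2^19
= 2 + 8 + 16 + 128 + 256 + 2048 + 4096 + 32768 + 65536 + 524288
= 629146



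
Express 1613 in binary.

Using repeated division by 2:
1613 ÷ 2 = 806 remainder 1
806 ÷ 2 = 403 remainder 0
403 ÷ 2 = 201 remainder 1
201 ÷ 2 = 100 remainder 1
100 ÷ 2 = 50 remainder 0
50 ÷ 2 = 25 remainder 0
25 ÷ 2 = 12 remainder 1
12 ÷ 2 = 6 remainder 0
6 ÷ 2 = 3 remainder 0
3 ÷ 2 = 1 remainder 1
1 ÷ 2 = 0 remainder 1
Reading remainders bottom to top: 11001001101



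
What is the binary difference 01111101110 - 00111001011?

Method 1 - Direct subtraction (column by column from the right: bit − bit − borrow-in; if negative, add 2 and borrow 1 from the next column):
borrow: 00000000110
        01111101110
-       00111001011
-------------------
        01000100011

Method 2 - Add two's complement:
Two's complement of 00111001011: invert → 11000110100, add 1 → 11000110101
  01111101110
+ 11000110101
-------------
 101000100011  (end carry out of the top bit = 1)
Discarding the end carry: 01000100011
Decimal check:
  01111101110 = 512 + 256 + 128 + 64 + 32 + 8 + 4 + 2 = 1006
  00111001011 = 256 + 128 + 64 + 8 + 2 + 1 = 459
  1006 - 459 = 547, and 01000100011 = 512 + 32 + 2 + 1 = 547 ✓



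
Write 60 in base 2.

Using repeated division by 2:
60 ÷ 2 = 30 remainder 0
30 ÷ 2 = 15 remainder 0
15 ÷ 2 = 7 remainder 1
7 ÷ 2 = 3 remainder 1
3 ÷ 2 = 1 remainder 1
1 ÷ 2 = 0 remainder 1
Reading remainders bottom to top: 111100



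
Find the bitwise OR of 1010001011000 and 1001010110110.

OR: 1 when either bit is 1
  1010001011000
| 1001010110110
---------------
  1011011111110
Decimal: 5208 | 4790 = 5886



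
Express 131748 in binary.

Using repeated division by 2:
131748 ÷ 2 = 65874 remainder 0
65874 ÷ 2 = 32937 remainder 0
32937 ÷ 2 = 16468 remainder 1
16468 ÷ 2 = 8234 remainder 0
8234 ÷ 2 = 4117 remainder 0
4117 ÷ 2 = 2058 remainder 1
2058 ÷ 2 = 1029 remainder 0
1029 ÷ 2 = 514 remainder 1
514 ÷ 2 = 257 remainder 0
257 ÷ 2 = 128 remainder 1
128 ÷ 2 = 64 remainder 0
64 ÷ 2 = 32 remainder 0
32 ÷ 2 = 16 remainder 0
16 ÷ 2 = 8 remainder 0
8 ÷ 2 = 4 remainder 0
4 ÷ 2 = 2 remainder 0
2 ÷ 2 = 1 remainder 0
1 ÷ 2 = 0 remainder 1
Reading remainders bottom to top: 100000001010100100



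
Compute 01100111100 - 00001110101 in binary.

Method 1 - Direct subtraction (column by column from the right: bit − bit − borrow-in; if negative, add 2 and borrow 1 from the next column):
borrow: 00110001110
        01100111100
-       00001110101
-------------------
        01011000111

Method 2 - Add two's complement:
Two's complement of 00001110101: invert → 11110001010, add 1 → 11110001011
  01100111100
+ 11110001011
-------------
 101011000111  (end carry out of the top bit = 1)
Discarding the end carry: 01011000111
Decimal check:
  01100111100 = 512 + 256 + 32 + 16 + 8 + 4 = 828
  00001110101 = 64 + 32 + 16 + 4 + 1 = 117
  828 - 117 = 711, and 01011000111 = 512 + 128 + 64 + 4 + 2 + 1 = 711 ✓



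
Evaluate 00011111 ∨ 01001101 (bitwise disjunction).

OR: 1 when either bit is 1
  00011111
| 01001101
----------
  01011111
Decimal: 31 | 77 = 95



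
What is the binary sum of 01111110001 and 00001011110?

Add column by column from the right: bit + bit + carry-in; write the sum mod 2, carry 1 when the sum is 2 or 3.
carry:  11111100000
        01111110001
+       00001011110
-------------------
       010001001111
(the carry out of the leftmost column, 0, becomes the leading bit)
Decimal check:
  01111110001 = 512 + 256 + 128 + 64 + 32 + 16 + 1 = 1009
  00001011110 = 64 + 16 + 8 + 4 + 2 = 94
  1009 + 94 = 1103, and 010001001111 = 1024 + 64 + 8 + 4 + 2 + 1 = 1103 ✓



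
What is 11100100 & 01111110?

AND: 1 only when both bits are 1
  11100100
& 01111110
----------
  01100100
Decimal: 228 & 126 = 100



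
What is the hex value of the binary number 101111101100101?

Group into 4-bit nibbles from right:
  0101 = 5
  1111 = F
  0110 = 6
  0101 = 5
Result: 5F65



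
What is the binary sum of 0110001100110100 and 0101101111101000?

Add column by column from the right: bit + bit + carry-in; write the sum mod 2, carry 1 when the sum is 2 or 3.
carry:  1000011111000000
        0110001100110100
+       0101101111101000
------------------------
       01011111100011100
(the carry out of the leftmost column, 0, becomes the leading bit)
Decimal check:
  0110001100110100 = 16384 + 8192 + 512 + 256 + 32 + 16 + 4 = 25396
  0101101111101000 = 16384 + 4096 + 2048 + 512 + 256 + 128 + 64 + 32 + 8 = 23528
  25396 + 23528 = 48924, and 01011111100011100 = 32768 + 8192 + 4096 + 2048 + 1024 + 512 + 256 + 16 + 8 + 4 = 48924 ✓



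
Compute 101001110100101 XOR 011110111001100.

XOR: 1 when bits differ
  101001110100101
^ 011110111001100
-----------------
  110111001101001
Decimal: 21413 ^ 15820 = 28265



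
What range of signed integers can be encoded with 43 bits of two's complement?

For 43-bit two's complement:
Minimum: -2^42 = -4398046511104
Maximum: 2^42 - 1 = 4398046511103



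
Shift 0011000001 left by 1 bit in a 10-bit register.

Original: 0011000001 (decimal 193)
Shift left by 1 position
Append 1 zero on the right
Result: 0110000010 (decimal 386)
Equivalent: 193 << 1 = 193 × 2^1 = 386



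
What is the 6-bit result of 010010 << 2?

Original: 010010 (decimal 18)
Shift left by 2 positions
Append 2 zeros on the right and drop the 2 high bits that overflow the 6-bit width
Result: 001000 (decimal 8)
Equivalent: 18 << 2 = 18 × 2^2 = 72, truncated to 6 bits = 8



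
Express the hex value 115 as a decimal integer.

Expand by place value (powers of 16):
115 = 1 × 16^2 + 1 × 16^1 + 5 × 16^0
= 1 × 256 + 1 × 16 + 5 × 1
= 256 + 16 + 5
= 277



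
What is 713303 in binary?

Using repeated division by 2:
713303 ÷ 2 = 356651 remainder 1
356651 ÷ 2 = 178325 remainder 1
178325 ÷ 2 = 89162 remainder 1
89162 ÷ 2 = 44581 remainder 0
44581 ÷ 2 = 22290 remainder 1
22290 ÷ 2 = 11145 remainder 0
11145 ÷ 2 = 5572 remainder 1
5572 ÷ 2 = 2786 remainder 0
2786 ÷ 2 = 1393 remainder 0
1393 ÷ 2 = 696 remainder 1
696 ÷ 2 = 348 remainder 0
348 ÷ 2 = 174 remainder 0
174 ÷ 2 = 87 remainder 0
87 ÷ 2 = 43 remainder 1
43 ÷ 2 = 21 remainder 1
21 ÷ 2 = 10 remainder 1
10 ÷ 2 = 5 remainder 0
5 ÷ 2 = 2 remainder 1
2 ÷ 2 = 1 remainder 0
1 ÷ 2 = 0 remainder 1
Reading remainders bottom to top: 10101110001001010111



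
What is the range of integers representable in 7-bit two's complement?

For 7-bit two's complement:
Minimum: -2^6 = -64
Maximum: 2^6 - 1 = 63



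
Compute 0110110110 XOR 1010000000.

XOR: 1 when bits differ
  0110110110
^ 1010000000
------------
  1100110110
Decimal: 438 ^ 640 = 822



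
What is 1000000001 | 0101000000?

OR: 1 when either bit is 1
  1000000001
| 0101000000
------------
  1101000001
Decimal: 513 | 320 = 833



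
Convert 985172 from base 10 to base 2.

Using repeated division by 2:
985172 ÷ 2 = 492586 remainder 0
492586 ÷ 2 = 246293 remainder 0
246293 ÷ 2 = 123146 remainder 1
123146 ÷ 2 = 61573 remainder 0
61573 ÷ 2 = 30786 remainder 1
30786 ÷ 2 = 15393 remainder 0
15393 ÷ 2 = 7696 remainder 1
7696 ÷ 2 = 3848 remainder 0
3848 ÷ 2 = 1924 remainder 0
1924 ÷ 2 = 962 remainder 0
962 ÷ 2 = 481 remainder 0
481 ÷ 2 = 240 remainder 1
240 ÷ 2 = 120 remainder 0
120 ÷ 2 = 60 remainder 0
60 ÷ 2 = 30 remainder 0
30 ÷ 2 = 15 remainder 0
15 ÷ 2 = 7 remainder 1
7 ÷ 2 = 3 remainder 1
3 ÷ 2 = 1 remainder 1
1 ÷ 2 = 0 remainder 1
Reading remainders bottom to top: 11110000100001010100



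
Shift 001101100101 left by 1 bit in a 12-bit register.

Original: 001101100101 (decimal 869)
Shift left by 1 position
Append 1 zero on the right
Result: 011011001010 (decimal 1738)
Equivalent: 869 << 1 = 869 × 2^1 = 1738



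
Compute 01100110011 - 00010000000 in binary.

Method 1 - Direct subtraction (column by column from the right: bit − bit − borrow-in; if negative, add 2 and borrow 1 from the next column):
borrow: 00100000000
        01100110011
-       00010000000
-------------------
        01010110011

Method 2 - Add two's complement:
Two's complement of 00010000000: invert → 11101111111, add 1 → 11110000000
  01100110011
+ 11110000000
-------------
 101010110011  (end carry out of the top bit = 1)
Discarding the end carry: 01010110011
Decimal check:
  01100110011 = 512 + 256 + 32 + 16 + 2 + 1 = 819
  00010000000 = 128
  819 - 128 = 691, and 01010110011 = 512 + 128 + 32 + 16 + 2 + 1 = 691 ✓



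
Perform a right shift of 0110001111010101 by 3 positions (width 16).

Original: 0110001111010101 (decimal 25557)
Shift right by 3 positions
Drop the 3 low bits; fill with zeros on the left
Result: 0000110001111010 (decimal 3194)
Equivalent: 25557 >> 3 = 25557 ÷ 2^3 = 3194



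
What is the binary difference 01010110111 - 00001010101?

Method 1 - Direct subtraction (column by column from the right: bit − bit − borrow-in; if negative, add 2 and borrow 1 from the next column):
borrow: 00010000000
        01010110111
-       00001010101
-------------------
        01001100010

Method 2 - Add two's complement:
Two's complement of 00001010101: invert → 11110101010, add 1 → 11110101011
  01010110111
+ 11110101011
-------------
 101001100010  (end carry out of the top bit = 1)
Discarding the end carry: 01001100010
Decimal check:
  01010110111 = 512 + 128 + 32 + 16 + 4 + 2 + 1 = 695
  00001010101 = 64 + 16 + 4 + 1 = 85
  695 - 85 = 610, and 01001100010 = 512 + 64 + 32 + 2 = 610 ✓



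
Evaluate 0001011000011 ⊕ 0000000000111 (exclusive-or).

XOR: 1 when bits differ
  0001011000011
^ 0000000000111
---------------
  0001011000100
Decimal: 707 ^ 7 = 708



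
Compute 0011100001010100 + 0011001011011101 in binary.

Add column by column from the right: bit + bit + carry-in; write the sum mod 2, carry 1 when the sum is 2 or 3.
carry:  0110000110111000
        0011100001010100
+       0011001011011101
------------------------
       00110101100110001
(the carry out of the leftmost column, 0, becomes the leading bit)
Decimal check:
  0011100001010100 = 8192 + 4096 + 2048 + 64 + 16 + 4 = 14420
  0011001011011101 = 8192 + 4096 + 512 + 128 + 64 + 16 + 8 + 4 + 1 = 13021
  14420 + 13021 = 27441, and 00110101100110001 = 16384 + 8192 + 2048 + 512 + 256 + 32 + 16 + 1 = 27441 ✓



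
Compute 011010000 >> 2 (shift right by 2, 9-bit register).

Original: 011010000 (decimal 208)
Shift right by 2 positions
Drop the 2 low bits; fill with zeros on the left
Result: 000110100 (decimal 52)
Equivalent: 208 >> 2 = 208 ÷ 2^2 = 52



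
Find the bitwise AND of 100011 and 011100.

AND: 1 only when both bits are 1
  100011
& 011100
--------
  000000
Decimal: 35 & 28 = 0

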